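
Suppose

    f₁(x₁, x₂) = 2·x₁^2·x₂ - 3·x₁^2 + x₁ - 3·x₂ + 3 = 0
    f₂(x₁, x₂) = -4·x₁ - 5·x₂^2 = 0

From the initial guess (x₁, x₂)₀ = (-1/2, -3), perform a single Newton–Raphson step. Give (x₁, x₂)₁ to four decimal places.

At (-1/2, -3): F = (9.2500, -43.0000).
Jacobian J = [[4·x₁·x₂ - 6·x₁ + 1, 2·x₁^2 - 3], [-4, -10·x₂]].
At the point, J = [[10.0000, -2.5000], [-4.0000, 30.0000]] (det J = 290.0000).
Solving J·Δ = −F gives Δ = (-0.5862, 1.3552).
Then the next iterate is (x₁, x₂)₁ = (-1.0862, -1.6448).

(-1.0862, -1.6448)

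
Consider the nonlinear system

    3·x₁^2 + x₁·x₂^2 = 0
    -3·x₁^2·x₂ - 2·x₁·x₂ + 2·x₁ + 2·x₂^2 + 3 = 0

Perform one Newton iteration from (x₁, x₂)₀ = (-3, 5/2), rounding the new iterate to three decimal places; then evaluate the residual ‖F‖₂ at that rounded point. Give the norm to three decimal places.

At (-3, 5/2): F = (8.250, -43.000).
Jacobian J = [[6·x₁ + x₂^2, 2·x₁·x₂], [-6·x₁·x₂ - 2·x₂ + 2, -3·x₁^2 - 2·x₁ + 4·x₂]].
At the point, J = [[-11.750, -15.000], [42.000, -11.000]] (det J = 759.250).
Solving J·Δ = −F gives Δ = (0.969, -0.209).
Then the next iterate is (x₁, x₂)₁ = (-2.031, 2.291).
Re-evaluating at (-2.031, 2.291): F = (1.71481, -9.60945), so ‖F‖₂ = 9.761.

9.761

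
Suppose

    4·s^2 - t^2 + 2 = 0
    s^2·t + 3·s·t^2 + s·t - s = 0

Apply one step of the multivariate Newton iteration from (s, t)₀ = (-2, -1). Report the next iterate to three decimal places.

At (-2, -1): F = (17.000, -6.000).
Jacobian J = [[8·s, -2·t], [2·s·t + 3·t^2 + t - 1, s^2 + 6·s·t + s]].
At the point, J = [[-16.000, 2.000], [5.000, 14.000]] (det J = -234.000).
Solving J·Δ = −F gives Δ = (1.068, 0.047).
Then the next iterate is (s, t)₁ = (-0.932, -0.953).

(-0.932, -0.953)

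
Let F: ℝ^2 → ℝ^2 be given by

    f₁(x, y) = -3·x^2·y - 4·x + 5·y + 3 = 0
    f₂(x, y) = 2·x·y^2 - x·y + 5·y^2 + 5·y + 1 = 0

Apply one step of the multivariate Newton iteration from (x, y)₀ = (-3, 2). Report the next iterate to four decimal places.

At (-3, 2): F = (-29.0000, 13.0000).
Jacobian J = [[-6·x·y - 4, -3·x^2 + 5], [2·y^2 - y, 4·x·y - x + 10·y + 5]].
At the point, J = [[32.0000, -22.0000], [6.0000, 4.0000]] (det J = 260.0000).
Solving J·Δ = −F gives Δ = (-0.6538, -2.2692).
Then the next iterate is (x, y)₁ = (-3.6538, -0.2692).

(-3.6538, -0.2692)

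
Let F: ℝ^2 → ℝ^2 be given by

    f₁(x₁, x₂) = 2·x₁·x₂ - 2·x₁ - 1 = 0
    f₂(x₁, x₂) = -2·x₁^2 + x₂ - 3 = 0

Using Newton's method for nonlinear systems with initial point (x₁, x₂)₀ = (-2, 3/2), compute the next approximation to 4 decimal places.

(-0.7576, 1.0606)

At (-2, 3/2): F = (-3.0000, -9.5000).
Jacobian J = [[2·x₂ - 2, 2·x₁], [-4·x₁, 1]].
At the point, J = [[1.0000, -4.0000], [8.0000, 1.0000]] (det J = 33.0000).
Solving J·Δ = −F gives Δ = (1.2424, -0.4394).
Then the next iterate is (x₁, x₂)₁ = (-0.7576, 1.0606).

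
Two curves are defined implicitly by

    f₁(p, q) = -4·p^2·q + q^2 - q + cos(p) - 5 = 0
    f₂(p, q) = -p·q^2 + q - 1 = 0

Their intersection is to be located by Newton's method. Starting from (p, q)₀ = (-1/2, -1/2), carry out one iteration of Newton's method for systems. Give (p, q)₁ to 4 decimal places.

(-4.1822, 0.4089)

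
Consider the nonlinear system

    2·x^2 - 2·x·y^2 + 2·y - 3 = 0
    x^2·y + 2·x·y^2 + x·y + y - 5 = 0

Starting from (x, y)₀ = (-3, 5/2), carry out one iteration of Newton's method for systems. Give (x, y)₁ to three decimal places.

(-2.073, 1.413)

At (-3, 5/2): F = (57.500, -25.000).
Jacobian J = [[4·x - 2·y^2, -4·x·y + 2], [2·x·y + 2·y^2 + y, x^2 + 4·x·y + x + 1]].
At the point, J = [[-24.500, 32.000], [0.000, -23.000]] (det J = 563.500).
Solving J·Δ = −F gives Δ = (0.927, -1.087).
Then the next iterate is (x, y)₁ = (-2.073, 1.413).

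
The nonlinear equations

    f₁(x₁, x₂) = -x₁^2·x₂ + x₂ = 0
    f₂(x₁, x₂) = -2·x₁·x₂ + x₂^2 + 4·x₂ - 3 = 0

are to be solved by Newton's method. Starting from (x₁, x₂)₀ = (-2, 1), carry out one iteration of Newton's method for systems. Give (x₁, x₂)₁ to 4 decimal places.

(-1.6471, 0.4706)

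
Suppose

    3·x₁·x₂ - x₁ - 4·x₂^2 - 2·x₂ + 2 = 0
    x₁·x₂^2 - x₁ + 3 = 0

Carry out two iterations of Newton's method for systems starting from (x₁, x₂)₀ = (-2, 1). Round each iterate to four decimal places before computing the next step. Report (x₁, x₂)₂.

At (-2, 1): F = (-8.0000, 3.0000).
Jacobian J = [[3·x₂ - 1, 3·x₁ - 8·x₂ - 2], [x₂^2 - 1, 2·x₁·x₂]].
At the point, J = [[2.0000, -16.0000], [0.0000, -4.0000]] (det J = -8.0000).
Solving J·Δ = −F gives Δ = (10.0000, 0.7500).
Then the next iterate is (x₁, x₂)₁ = (8.0000, 1.7500).
Round to (8.0000, 1.7500) and repeat: F = (20.2500, 19.5000), J = [[4.2500, 8.0000], [2.0625, 28.0000]].
Δ = (-4.0098, -0.4011), so (x₁, x₂)₂ = (3.9902, 1.3489).

(3.9902, 1.3489)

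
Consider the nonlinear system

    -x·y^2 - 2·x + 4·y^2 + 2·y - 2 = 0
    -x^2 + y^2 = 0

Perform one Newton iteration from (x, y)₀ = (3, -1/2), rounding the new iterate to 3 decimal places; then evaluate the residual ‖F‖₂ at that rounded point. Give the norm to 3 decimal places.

42.463

At (3, -1/2): F = (-8.750, -8.750).
Jacobian J = [[-y^2 - 2, -2·x·y + 8·y + 2], [-2·x, 2·y]].
At the point, J = [[-2.250, 1.000], [-6.000, -1.000]] (det J = 8.250).
Solving J·Δ = −F gives Δ = (-2.121, 3.977).
Then the next iterate is (x, y)₁ = (0.879, 3.477).
Re-evaluating at (0.879, 3.477): F = (40.92742, 11.31689), so ‖F‖₂ = 42.463.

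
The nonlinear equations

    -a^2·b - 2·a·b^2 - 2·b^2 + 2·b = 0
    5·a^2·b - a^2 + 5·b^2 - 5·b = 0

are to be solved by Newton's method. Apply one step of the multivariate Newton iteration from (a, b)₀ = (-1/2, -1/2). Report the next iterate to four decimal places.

(1.7143, 0.7143)

At (-1/2, -1/2): F = (-1.1250, 2.8750).
Jacobian J = [[-2·a·b - 2·b^2, -a^2 - 4·a·b - 4·b + 2], [10·a·b - 2·a, 5·a^2 + 10·b - 5]].
At the point, J = [[-1.0000, 2.7500], [3.5000, -8.7500]] (det J = -0.8750).
Solving J·Δ = −F gives Δ = (2.2143, 1.2143).
Then the next iterate is (a, b)₁ = (1.7143, 0.7143).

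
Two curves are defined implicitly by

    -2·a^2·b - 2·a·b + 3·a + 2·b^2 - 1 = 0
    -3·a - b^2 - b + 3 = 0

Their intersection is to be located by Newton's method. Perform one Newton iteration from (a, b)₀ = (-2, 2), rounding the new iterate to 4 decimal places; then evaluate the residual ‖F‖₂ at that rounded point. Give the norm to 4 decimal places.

At (-2, 2): F = (-7.0000, 3.0000).
Jacobian J = [[-4·a·b - 2·b + 3, -2·a^2 - 2·a + 4·b], [-3, -2·b - 1]].
At the point, J = [[15.0000, 4.0000], [-3.0000, -5.0000]] (det J = -63.0000).
Solving J·Δ = −F gives Δ = (0.3651, 0.3810).
Then the next iterate is (a, b)₁ = (-1.6349, 2.3810).
Re-evaluating at (-1.6349, 2.3810): F = (0.490675, -0.145461), so ‖F‖₂ = 0.5118.

0.5118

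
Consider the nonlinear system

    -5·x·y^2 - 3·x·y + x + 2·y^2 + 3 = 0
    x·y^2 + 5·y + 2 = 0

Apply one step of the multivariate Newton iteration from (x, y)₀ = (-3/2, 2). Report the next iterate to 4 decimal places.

(-3.5931, -0.3724)

At (-3/2, 2): F = (48.5000, 6.0000).
Jacobian J = [[-5·y^2 - 3·y + 1, -10·x·y - 3·x + 4·y], [y^2, 2·x·y + 5]].
At the point, J = [[-25.0000, 42.5000], [4.0000, -1.0000]] (det J = -145.0000).
Solving J·Δ = −F gives Δ = (-2.0931, -2.3724).
Then the next iterate is (x, y)₁ = (-3.5931, -0.3724).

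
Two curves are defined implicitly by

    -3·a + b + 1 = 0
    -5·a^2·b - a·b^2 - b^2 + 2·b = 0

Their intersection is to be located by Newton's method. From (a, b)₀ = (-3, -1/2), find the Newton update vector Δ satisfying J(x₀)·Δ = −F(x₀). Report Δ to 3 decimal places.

At (-3, -1/2): F = (9.500, 22.000).
Jacobian J = [[-3, 1], [-10·a·b - b^2, -5·a^2 - 2·a·b - 2·b + 2]].
At the point, J = [[-3.000, 1.000], [-15.250, -45.000]] (det J = 150.250).
Solving J·Δ = −F gives Δ = (2.992, -0.525).

(2.992, -0.525)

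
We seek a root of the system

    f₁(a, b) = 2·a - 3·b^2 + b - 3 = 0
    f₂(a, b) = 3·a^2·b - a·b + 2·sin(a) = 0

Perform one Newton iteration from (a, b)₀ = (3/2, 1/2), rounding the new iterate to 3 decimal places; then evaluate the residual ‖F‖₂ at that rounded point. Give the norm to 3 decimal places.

At (3/2, 1/2): F = (-0.250, 4.61999).
Jacobian J = [[2, -6·b + 1], [6·a·b - b + 2·cos(a), 3·a^2 - a]].
At the point, J = [[2.000, -2.000], [4.14147, 5.250]] (det J = 18.78295).
Solving J·Δ = −F gives Δ = (-0.422, -0.547).
Then the next iterate is (a, b)₁ = (1.078, -0.047).
Re-evaluating at (1.078, -0.047): F = (-0.89763, 1.64884), so ‖F‖₂ = 1.877.

1.877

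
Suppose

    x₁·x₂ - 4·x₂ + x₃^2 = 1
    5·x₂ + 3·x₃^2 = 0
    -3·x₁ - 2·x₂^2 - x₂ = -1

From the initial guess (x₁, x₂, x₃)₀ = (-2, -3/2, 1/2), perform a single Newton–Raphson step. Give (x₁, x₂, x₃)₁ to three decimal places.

(0.727, -0.664, 1.357)

At (-2, -3/2, 1/2): F = (8.250, -6.750, 4.000).
Jacobian J = [[x₂, x₁ - 4, 2·x₃], [0, 5, 6·x₃], [-3, -4·x₂ - 1, 0]].
At the point, J = [[-1.500, -6.000, 1.000], [0.000, 5.000, 3.000], [-3.000, 5.000, 0.000]] (det J = 91.500).
Solving J·Δ = −F gives Δ = (2.727, 0.836, 0.857).
Then the next iterate is (x₁, x₂, x₃)₁ = (0.727, -0.664, 1.357).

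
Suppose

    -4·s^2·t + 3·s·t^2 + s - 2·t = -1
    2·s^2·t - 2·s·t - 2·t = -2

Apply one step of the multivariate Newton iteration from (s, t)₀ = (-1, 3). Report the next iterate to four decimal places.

(-0.6890, 1.7988)

At (-1, 3): F = (-45.0000, 8.0000).
Jacobian J = [[-8·s·t + 3·t^2 + 1, -4·s^2 + 6·s·t - 2], [4·s·t - 2·t, 2·s^2 - 2·s - 2]].
At the point, J = [[52.0000, -24.0000], [-18.0000, 2.0000]] (det J = -328.0000).
Solving J·Δ = −F gives Δ = (0.3110, -1.2012).
Then the next iterate is (s, t)₁ = (-0.6890, 1.7988).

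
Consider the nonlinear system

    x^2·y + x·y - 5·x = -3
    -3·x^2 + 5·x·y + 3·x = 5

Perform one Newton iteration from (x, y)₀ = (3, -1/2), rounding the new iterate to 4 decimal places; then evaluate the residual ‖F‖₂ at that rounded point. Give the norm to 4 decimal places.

At (3, -1/2): F = (-18.0000, -30.5000).
Jacobian J = [[2·x·y + y - 5, x^2 + x], [-6·x + 5·y + 3, 5·x]].
At the point, J = [[-8.5000, 12.0000], [-17.5000, 15.0000]] (det J = 82.5000).
Solving J·Δ = −F gives Δ = (-1.1636, 0.6758).
Then the next iterate is (x, y)₁ = (1.8364, 0.1758).
Re-evaluating at (1.8364, 0.1758): F = (-5.266299, -7.993699), so ‖F‖₂ = 9.5725.

9.5725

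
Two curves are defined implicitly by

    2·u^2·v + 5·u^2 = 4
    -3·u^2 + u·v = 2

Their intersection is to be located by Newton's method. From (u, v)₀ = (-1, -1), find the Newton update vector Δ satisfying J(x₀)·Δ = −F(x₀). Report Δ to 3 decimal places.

(2.250, 7.250)

At (-1, -1): F = (-1.000, -4.000).
Jacobian J = [[4·u·v + 10·u, 2·u^2], [-6·u + v, u]].
At the point, J = [[-6.000, 2.000], [5.000, -1.000]] (det J = -4.000).
Solving J·Δ = −F gives Δ = (2.250, 7.250).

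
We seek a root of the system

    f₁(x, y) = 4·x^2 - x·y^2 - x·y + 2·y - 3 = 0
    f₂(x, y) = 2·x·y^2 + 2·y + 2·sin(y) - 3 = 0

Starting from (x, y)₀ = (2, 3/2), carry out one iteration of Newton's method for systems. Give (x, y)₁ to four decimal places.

At (2, 3/2): F = (8.5000, 10.994990).
Jacobian J = [[8·x - y^2 - y, -2·x·y - x + 2], [2·y^2, 4·x·y + 2·cos(y) + 2]].
At the point, J = [[12.2500, -6.0000], [4.5000, 14.141474]] (det J = 200.233061).
Solving J·Δ = −F gives Δ = (-0.9298, -0.4816).
Then the next iterate is (x, y)₁ = (1.0702, 1.0184).

(1.0702, 1.0184)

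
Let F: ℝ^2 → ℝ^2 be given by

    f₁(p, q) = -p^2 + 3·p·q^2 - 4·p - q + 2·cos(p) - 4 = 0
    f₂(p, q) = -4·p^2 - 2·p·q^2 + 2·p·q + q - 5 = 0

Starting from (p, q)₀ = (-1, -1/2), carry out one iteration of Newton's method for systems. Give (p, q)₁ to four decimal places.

(0.1545, -0.6652)

At (-1, -1/2): F = (-0.169395, -8.0000).
Jacobian J = [[-2·p + 3·q^2 - 2·sin(p) - 4, 6·p·q - 1], [-8·p - 2·q^2 + 2·q, -4·p·q + 2·p + 1]].
At the point, J = [[0.432942, 2.0000], [6.5000, -3.0000]] (det J = -14.298826).
Solving J·Δ = −F gives Δ = (1.1545, -0.1652).
Then the next iterate is (p, q)₁ = (0.1545, -0.6652).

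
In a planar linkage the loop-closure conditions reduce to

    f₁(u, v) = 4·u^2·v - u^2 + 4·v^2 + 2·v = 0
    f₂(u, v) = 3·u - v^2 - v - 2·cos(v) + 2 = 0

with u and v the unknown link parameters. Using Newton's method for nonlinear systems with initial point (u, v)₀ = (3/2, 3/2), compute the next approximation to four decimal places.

(0.4239, 1.1909)

At (3/2, 3/2): F = (23.2500, 2.608526).
Jacobian J = [[8·u·v - 2·u, 4·u^2 + 8·v + 2], [3, -2·v + 2·sin(v) - 1]].
At the point, J = [[15.0000, 23.0000], [3.0000, -2.005010]] (det J = -99.075150).
Solving J·Δ = −F gives Δ = (-1.0761, -0.3091).
Then the next iterate is (u, v)₁ = (0.4239, 1.1909).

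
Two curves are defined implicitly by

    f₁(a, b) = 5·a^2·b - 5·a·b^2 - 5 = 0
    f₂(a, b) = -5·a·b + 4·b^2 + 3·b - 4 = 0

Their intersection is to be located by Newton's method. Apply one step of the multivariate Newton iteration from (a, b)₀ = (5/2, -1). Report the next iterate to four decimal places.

At (5/2, -1): F = (-48.7500, 9.5000).
Jacobian J = [[10·a·b - 5·b^2, 5·a^2 - 10·a·b], [-5·b, -5·a + 8·b + 3]].
At the point, J = [[-30.0000, 56.2500], [5.0000, -17.5000]] (det J = 243.7500).
Solving J·Δ = −F gives Δ = (-1.3077, 0.1692).
Then the next iterate is (a, b)₁ = (1.1923, -0.8308).

(1.1923, -0.8308)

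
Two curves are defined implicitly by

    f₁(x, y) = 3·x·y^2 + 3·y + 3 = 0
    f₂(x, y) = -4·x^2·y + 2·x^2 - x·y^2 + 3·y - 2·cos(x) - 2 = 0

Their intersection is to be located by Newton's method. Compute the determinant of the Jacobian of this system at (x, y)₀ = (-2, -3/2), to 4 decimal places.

J = [[3·y^2, 6·x·y + 3], [-8·x·y + 4·x - y^2 + 2·sin(x), -4·x^2 - 2·x·y + 3]].
At the point, J = [[6.7500, 21.0000], [-36.068595, -19.0000]].
det J = 629.1905.

629.1905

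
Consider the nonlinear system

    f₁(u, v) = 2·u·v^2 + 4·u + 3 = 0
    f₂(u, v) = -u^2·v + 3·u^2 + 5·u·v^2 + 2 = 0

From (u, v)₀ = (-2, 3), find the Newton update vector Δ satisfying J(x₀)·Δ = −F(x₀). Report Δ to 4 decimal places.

At (-2, 3): F = (-41.0000, -88.0000).
Jacobian J = [[2·v^2 + 4, 4·u·v], [-2·u·v + 6·u + 5·v^2, -u^2 + 10·u·v]].
At the point, J = [[22.0000, -24.0000], [45.0000, -64.0000]] (det J = -328.0000).
Solving J·Δ = −F gives Δ = (1.5610, -0.2774).

(1.5610, -0.2774)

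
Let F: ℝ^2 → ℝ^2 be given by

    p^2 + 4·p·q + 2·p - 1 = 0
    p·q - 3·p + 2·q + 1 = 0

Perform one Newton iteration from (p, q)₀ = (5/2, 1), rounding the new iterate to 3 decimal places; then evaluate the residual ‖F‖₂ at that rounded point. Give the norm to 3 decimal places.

4.280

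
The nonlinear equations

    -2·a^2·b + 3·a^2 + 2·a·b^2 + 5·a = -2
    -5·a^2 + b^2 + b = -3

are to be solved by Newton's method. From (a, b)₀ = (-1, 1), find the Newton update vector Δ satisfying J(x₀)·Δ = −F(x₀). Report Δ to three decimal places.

(0.160, -0.533)

At (-1, 1): F = (-4.000, 0.000).
Jacobian J = [[-4·a·b + 6·a + 2·b^2 + 5, -2·a^2 + 4·a·b], [-10·a, 2·b + 1]].
At the point, J = [[5.000, -6.000], [10.000, 3.000]] (det J = 75.000).
Solving J·Δ = −F gives Δ = (0.160, -0.533).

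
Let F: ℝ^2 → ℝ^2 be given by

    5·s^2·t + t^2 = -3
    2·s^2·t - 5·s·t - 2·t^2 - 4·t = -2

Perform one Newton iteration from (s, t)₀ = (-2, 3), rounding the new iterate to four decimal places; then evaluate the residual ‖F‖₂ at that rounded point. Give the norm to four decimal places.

22.8617

At (-2, 3): F = (72.0000, 26.0000).
Jacobian J = [[10·s·t, 5·s^2 + 2·t], [4·s·t - 5·t, 2·s^2 - 5·s - 4·t - 4]].
At the point, J = [[-60.0000, 26.0000], [-39.0000, 2.0000]] (det J = 894.0000).
Solving J·Δ = −F gives Δ = (0.5951, -1.3960).
Then the next iterate is (s, t)₁ = (-1.4049, 1.6040).
Re-evaluating at (-1.4049, 1.6040): F = (21.402243, 8.037437), so ‖F‖₂ = 22.8617.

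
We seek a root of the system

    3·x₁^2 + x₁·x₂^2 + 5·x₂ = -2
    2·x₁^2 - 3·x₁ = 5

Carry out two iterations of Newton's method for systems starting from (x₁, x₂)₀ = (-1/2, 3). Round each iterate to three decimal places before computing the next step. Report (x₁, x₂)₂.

At (-1/2, 3): F = (13.250, -3.000).
Jacobian J = [[6·x₁ + x₂^2, 2·x₁·x₂ + 5], [4·x₁ - 3, 0]].
At the point, J = [[6.000, 2.000], [-5.000, 0.000]] (det J = 10.000).
Solving J·Δ = −F gives Δ = (-0.600, -4.825).
Then the next iterate is (x₁, x₂)₁ = (-1.100, -1.825).
Round to (-1.100, -1.825) and repeat: F = (-7.15869, 0.720), J = [[-3.26938, 9.015], [-7.400, 0.000]].
Δ = (0.097, 0.829), so (x₁, x₂)₂ = (-1.003, -0.996).

(-1.003, -0.996)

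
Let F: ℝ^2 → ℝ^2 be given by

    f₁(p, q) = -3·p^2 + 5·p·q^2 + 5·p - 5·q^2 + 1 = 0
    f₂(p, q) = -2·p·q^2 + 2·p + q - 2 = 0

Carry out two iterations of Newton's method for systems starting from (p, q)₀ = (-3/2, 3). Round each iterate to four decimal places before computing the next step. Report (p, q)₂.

(-2.1388, -3.3698)

At (-3/2, 3): F = (-125.7500, 25.0000).
Jacobian J = [[-6·p + 5·q^2 + 5, 10·p·q - 10·q], [-2·q^2 + 2, -4·p·q + 1]].
At the point, J = [[59.0000, -75.0000], [-16.0000, 19.0000]] (det J = -79.0000).
Solving J·Δ = −F gives Δ = (-6.5095, -6.7975).
Then the next iterate is (p, q)₁ = (-8.0095, -3.7975).
Round to (-8.0095, -3.7975) and repeat: F = (-881.134050, 209.193599), J = [[125.162031, 342.135762], [-26.842012, -120.664305]].
Δ = (5.8707, 0.4277), so (p, q)₂ = (-2.1388, -3.3698).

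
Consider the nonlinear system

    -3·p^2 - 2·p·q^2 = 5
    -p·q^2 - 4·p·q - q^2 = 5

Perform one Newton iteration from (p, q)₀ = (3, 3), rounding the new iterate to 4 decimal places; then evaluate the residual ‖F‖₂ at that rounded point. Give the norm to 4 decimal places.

At (3, 3): F = (-86.0000, -77.0000).
Jacobian J = [[-6·p - 2·q^2, -4·p·q], [-q^2 - 4·q, -2·p·q - 4·p - 2·q]].
At the point, J = [[-36.0000, -36.0000], [-21.0000, -36.0000]] (det J = 540.0000).
Solving J·Δ = −F gives Δ = (-0.6000, -1.7889).
Then the next iterate is (p, q)₁ = (2.4000, 1.2111).
Re-evaluating at (2.4000, 1.2111): F = (-29.320463, -21.613555), so ‖F‖₂ = 36.4258.

36.4258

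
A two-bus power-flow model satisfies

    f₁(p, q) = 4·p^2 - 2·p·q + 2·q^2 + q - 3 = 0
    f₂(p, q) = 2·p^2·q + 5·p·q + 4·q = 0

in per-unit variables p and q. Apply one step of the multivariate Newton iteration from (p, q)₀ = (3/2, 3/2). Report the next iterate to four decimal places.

(1.1923, 0.3173)

At (3/2, 3/2): F = (7.5000, 24.0000).
Jacobian J = [[8·p - 2·q, -2·p + 4·q + 1], [4·p·q + 5·q, 2·p^2 + 5·p + 4]].
At the point, J = [[9.0000, 4.0000], [16.5000, 16.0000]] (det J = 78.0000).
Solving J·Δ = −F gives Δ = (-0.3077, -1.1827).
Then the next iterate is (p, q)₁ = (1.1923, 0.3173).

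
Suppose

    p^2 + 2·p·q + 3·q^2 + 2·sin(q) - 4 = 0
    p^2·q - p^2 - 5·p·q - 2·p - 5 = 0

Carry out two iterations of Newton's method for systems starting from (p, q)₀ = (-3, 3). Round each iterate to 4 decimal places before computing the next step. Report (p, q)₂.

(-1.0947, 1.1345)

At (-3, 3): F = (14.282240, 64.0000).
Jacobian J = [[2·p + 2·q, 2·p + 6·q + 2·cos(q)], [2·p·q - 2·p - 5·q - 2, p^2 - 5·p]].
At the point, J = [[0.0000, 10.020015], [-29.0000, 24.0000]] (det J = 290.580435).
Solving J·Δ = −F gives Δ = (1.0273, -1.4254).
Then the next iterate is (p, q)₁ = (-1.9727, 1.5746).
Round to (-1.9727, 1.5746) and repeat: F = (3.117199, 16.712549), J = [[-0.7962, 5.494593], [-12.140027, 13.755045]].
Δ = (0.8780, -0.4401), so (p, q)₂ = (-1.0947, 1.1345).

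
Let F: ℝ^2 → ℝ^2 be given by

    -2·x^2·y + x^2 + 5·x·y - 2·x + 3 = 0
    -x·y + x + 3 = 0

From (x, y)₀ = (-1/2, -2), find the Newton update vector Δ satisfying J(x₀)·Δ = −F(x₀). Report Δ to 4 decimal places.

At (-1/2, -2): F = (10.2500, 1.5000).
Jacobian J = [[-4·x·y + 2·x + 5·y - 2, -2·x^2 + 5·x], [-y + 1, -x]].
At the point, J = [[-17.0000, -3.0000], [3.0000, 0.5000]] (det J = 0.5000).
Solving J·Δ = −F gives Δ = (-19.2500, 112.5000).

(-19.2500, 112.5000)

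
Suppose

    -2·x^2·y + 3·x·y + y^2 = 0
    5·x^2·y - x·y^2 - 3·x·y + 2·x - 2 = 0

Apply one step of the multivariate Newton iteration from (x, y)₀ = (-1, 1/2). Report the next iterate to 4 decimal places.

(0.5400, 1.2850)

At (-1, 1/2): F = (-2.2500, 0.2500).
Jacobian J = [[-4·x·y + 3·y, -2·x^2 + 3·x + 2·y], [10·x·y - y^2 - 3·y + 2, 5·x^2 - 2·x·y - 3·x]].
At the point, J = [[3.5000, -4.0000], [-4.7500, 9.0000]] (det J = 12.5000).
Solving J·Δ = −F gives Δ = (1.5400, 0.7850).
Then the next iterate is (x, y)₁ = (0.5400, 1.2850).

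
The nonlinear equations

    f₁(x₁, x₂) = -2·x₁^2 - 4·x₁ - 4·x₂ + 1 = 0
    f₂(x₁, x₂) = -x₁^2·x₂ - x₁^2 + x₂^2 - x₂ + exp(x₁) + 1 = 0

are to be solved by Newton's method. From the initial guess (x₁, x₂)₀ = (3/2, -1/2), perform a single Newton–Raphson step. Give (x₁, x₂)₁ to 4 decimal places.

At (3/2, -1/2): F = (-7.5000, 5.106689).
Jacobian J = [[-4·x₁ - 4, -4], [-2·x₁·x₂ - 2·x₁ + exp(x₁), -x₁^2 + 2·x₂ - 1]].
At the point, J = [[-10.0000, -4.0000], [2.981689, -4.2500]] (det J = 54.426756).
Solving J·Δ = −F gives Δ = (-0.9610, 0.5274).
Then the next iterate is (x₁, x₂)₁ = (0.5390, 0.0274).

(0.5390, 0.0274)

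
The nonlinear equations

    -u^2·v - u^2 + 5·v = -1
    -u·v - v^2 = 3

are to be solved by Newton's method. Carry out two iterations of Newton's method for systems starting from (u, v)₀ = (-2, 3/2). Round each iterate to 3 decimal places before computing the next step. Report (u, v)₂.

At (-2, 3/2): F = (-1.500, -2.250).
Jacobian J = [[-2·u·v - 2·u, -u^2 + 5], [-v, -u - 2·v]].
At the point, J = [[10.000, 1.000], [-1.500, -1.000]] (det J = -8.500).
Solving J·Δ = −F gives Δ = (0.441, -2.912).
Then the next iterate is (u, v)₁ = (-1.559, -1.412).
Round to (-1.559, -1.412) and repeat: F = (-5.05864, -7.19505), J = [[-1.28462, 2.56952], [1.412, 4.383]].
Δ = (-0.398, 1.770), so (u, v)₂ = (-1.957, 0.358).

(-1.957, 0.358)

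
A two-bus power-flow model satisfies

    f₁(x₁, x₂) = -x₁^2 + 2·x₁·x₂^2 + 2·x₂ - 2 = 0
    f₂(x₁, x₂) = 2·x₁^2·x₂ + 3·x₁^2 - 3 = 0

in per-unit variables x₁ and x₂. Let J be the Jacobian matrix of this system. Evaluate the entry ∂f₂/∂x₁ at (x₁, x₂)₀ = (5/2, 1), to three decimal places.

∂f₂/∂x₁ = 4·x₁·x₂ + 6·x₁.
At (5/2, 1) this is 25.000.

25.000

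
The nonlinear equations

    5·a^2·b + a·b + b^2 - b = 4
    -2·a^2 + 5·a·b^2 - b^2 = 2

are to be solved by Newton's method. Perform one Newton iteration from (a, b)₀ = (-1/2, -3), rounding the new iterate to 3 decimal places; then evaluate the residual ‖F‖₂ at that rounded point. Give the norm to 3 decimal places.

10.442

At (-1/2, -3): F = (5.750, -34.000).
Jacobian J = [[10·a·b + b, 5·a^2 + a + 2·b - 1], [-4·a + 5·b^2, 10·a·b - 2·b]].
At the point, J = [[12.000, -6.250], [47.000, 21.000]] (det J = 545.750).
Solving J·Δ = −F gives Δ = (0.168, 1.243).
Then the next iterate is (a, b)₁ = (-0.332, -1.757).
Re-evaluating at (-0.332, -1.757): F = (0.45906, -10.43200), so ‖F‖₂ = 10.442.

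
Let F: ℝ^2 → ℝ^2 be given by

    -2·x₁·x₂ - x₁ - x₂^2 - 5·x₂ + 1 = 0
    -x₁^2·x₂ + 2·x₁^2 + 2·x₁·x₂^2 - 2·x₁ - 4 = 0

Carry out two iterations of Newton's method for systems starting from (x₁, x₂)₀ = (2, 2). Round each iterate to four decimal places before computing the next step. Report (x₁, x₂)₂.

(12.3439, 0.2804)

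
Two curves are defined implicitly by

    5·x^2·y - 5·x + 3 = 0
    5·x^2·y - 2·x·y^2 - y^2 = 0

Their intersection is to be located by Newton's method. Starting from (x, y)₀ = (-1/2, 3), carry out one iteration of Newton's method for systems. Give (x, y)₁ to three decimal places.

(-0.923, -11.169)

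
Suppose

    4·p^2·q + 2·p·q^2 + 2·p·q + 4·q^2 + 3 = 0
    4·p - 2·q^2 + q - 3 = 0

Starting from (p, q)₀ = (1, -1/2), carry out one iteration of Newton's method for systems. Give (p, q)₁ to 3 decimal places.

(1.333, -0.944)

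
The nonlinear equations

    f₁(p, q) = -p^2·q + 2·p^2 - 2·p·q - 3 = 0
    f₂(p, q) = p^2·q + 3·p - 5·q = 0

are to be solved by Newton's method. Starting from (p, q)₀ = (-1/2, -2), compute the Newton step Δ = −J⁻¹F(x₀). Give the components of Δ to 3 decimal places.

At (-1/2, -2): F = (-4.000, 8.000).
Jacobian J = [[-2·p·q + 4·p - 2·q, -p^2 - 2·p], [2·p·q + 3, p^2 - 5]].
At the point, J = [[0.000, 0.750], [5.000, -4.750]] (det J = -3.750).
Solving J·Δ = −F gives Δ = (3.467, 5.333).

(3.467, 5.333)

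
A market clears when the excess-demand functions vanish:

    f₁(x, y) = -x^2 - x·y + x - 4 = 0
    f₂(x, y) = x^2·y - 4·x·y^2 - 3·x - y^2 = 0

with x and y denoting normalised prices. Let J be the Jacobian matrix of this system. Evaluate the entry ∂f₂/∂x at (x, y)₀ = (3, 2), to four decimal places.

∂f₂/∂x = 2·x·y - 4·y^2 - 3.
At (3, 2) this is -7.0000.

-7.0000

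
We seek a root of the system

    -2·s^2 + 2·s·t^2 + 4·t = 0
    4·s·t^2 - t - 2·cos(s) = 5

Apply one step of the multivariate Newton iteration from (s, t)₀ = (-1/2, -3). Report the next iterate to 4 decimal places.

At (-1/2, -3): F = (-21.5000, -21.755165).
Jacobian J = [[-4·s + 2·t^2, 4·s·t + 4], [4·t^2 + 2·sin(s), 8·s·t - 1]].
At the point, J = [[20.0000, 10.0000], [35.041149, 11.0000]] (det J = -130.411489).
Solving J·Δ = −F gives Δ = (-0.1453, 2.4406).
Then the next iterate is (s, t)₁ = (-0.6453, -0.5594).

(-0.6453, -0.5594)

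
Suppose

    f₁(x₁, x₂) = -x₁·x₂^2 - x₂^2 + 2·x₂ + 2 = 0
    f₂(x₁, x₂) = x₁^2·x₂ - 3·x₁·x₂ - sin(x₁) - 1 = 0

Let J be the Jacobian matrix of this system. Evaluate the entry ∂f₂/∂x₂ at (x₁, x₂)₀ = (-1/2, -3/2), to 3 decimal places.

∂f₂/∂x₂ = x₁^2 - 3·x₁.
At (-1/2, -3/2) this is 1.750.

1.750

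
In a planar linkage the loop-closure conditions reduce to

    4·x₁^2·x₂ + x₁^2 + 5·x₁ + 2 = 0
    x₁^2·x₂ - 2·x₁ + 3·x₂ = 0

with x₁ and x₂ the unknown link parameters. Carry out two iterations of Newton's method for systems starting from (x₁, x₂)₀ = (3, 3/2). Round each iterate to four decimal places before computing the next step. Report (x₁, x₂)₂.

At (3, 3/2): F = (80.0000, 12.0000).
Jacobian J = [[8·x₁·x₂ + 2·x₁ + 5, 4·x₁^2], [2·x₁·x₂ - 2, x₁^2 + 3]].
At the point, J = [[47.0000, 36.0000], [7.0000, 12.0000]] (det J = 312.0000).
Solving J·Δ = −F gives Δ = (-1.6923, -0.0128).
Then the next iterate is (x₁, x₂)₁ = (1.3077, 1.4872).
Round to (1.3077, 1.4872) and repeat: F = (20.421499, 4.389430), J = [[23.173892, 6.840317], [1.889623, 4.710079]].
Δ = (-0.6876, -0.6561), so (x₁, x₂)₂ = (0.6201, 0.8311).

(0.6201, 0.8311)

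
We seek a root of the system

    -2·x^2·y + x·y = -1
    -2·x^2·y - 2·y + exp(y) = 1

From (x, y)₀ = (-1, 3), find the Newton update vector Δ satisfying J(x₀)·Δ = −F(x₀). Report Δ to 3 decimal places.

(0.387, -0.730)

At (-1, 3): F = (-8.000, 7.08554).
Jacobian J = [[-4·x·y + y, -2·x^2 + x], [-4·x·y, -2·x^2 + exp(y) - 2]].
At the point, J = [[15.000, -3.000], [12.000, 16.08554]] (det J = 277.28305).
Solving J·Δ = −F gives Δ = (0.387, -0.730).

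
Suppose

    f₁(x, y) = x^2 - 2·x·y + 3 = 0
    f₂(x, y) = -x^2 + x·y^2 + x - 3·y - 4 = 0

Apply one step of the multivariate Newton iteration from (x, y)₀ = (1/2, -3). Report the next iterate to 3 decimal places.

(-0.341, -2.636)

At (1/2, -3): F = (6.250, 9.750).
Jacobian J = [[2·x - 2·y, -2·x], [-2·x + y^2 + 1, 2·x·y - 3]].
At the point, J = [[7.000, -1.000], [9.000, -6.000]] (det J = -33.000).
Solving J·Δ = −F gives Δ = (-0.841, 0.364).
Then the next iterate is (x, y)₁ = (-0.341, -2.636).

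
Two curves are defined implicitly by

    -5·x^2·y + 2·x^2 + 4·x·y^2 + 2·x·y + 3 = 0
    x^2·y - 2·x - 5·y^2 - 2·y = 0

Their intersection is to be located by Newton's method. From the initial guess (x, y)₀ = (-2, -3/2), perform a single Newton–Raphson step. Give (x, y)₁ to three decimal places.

(-1.094, -1.110)

At (-2, -3/2): F = (29.000, -10.250).
Jacobian J = [[-10·x·y + 4·x + 4·y^2 + 2·y, -5·x^2 + 8·x·y + 2·x], [2·x·y - 2, x^2 - 10·y - 2]].
At the point, J = [[-32.000, 0.000], [4.000, 17.000]] (det J = -544.000).
Solving J·Δ = −F gives Δ = (0.906, 0.390).
Then the next iterate is (x, y)₁ = (-1.094, -1.110).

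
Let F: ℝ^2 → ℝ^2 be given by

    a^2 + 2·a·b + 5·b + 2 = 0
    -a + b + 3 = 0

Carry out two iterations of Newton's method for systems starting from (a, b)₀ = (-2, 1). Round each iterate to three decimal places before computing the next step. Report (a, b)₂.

(-2.286, -5.286)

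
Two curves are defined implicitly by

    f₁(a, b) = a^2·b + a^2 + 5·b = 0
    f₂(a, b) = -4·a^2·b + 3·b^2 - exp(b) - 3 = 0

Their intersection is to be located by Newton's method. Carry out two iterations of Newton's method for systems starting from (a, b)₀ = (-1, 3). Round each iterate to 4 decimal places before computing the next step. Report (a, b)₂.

(-1.7419, -0.3657)

At (-1, 3): F = (19.0000, -8.085537).
Jacobian J = [[2·a·b + 2·a, a^2 + 5], [-8·a·b, -4·a^2 + 6·b - exp(b)]].
At the point, J = [[-8.0000, 6.0000], [24.0000, -6.085537]] (det J = -95.315705).
Solving J·Δ = −F gives Δ = (-0.7041, -4.1055).
Then the next iterate is (a, b)₁ = (-1.7041, -1.1055).
Round to (-1.7041, -1.1055) and repeat: F = (-5.833867, 13.176642), J = [[0.359565, 7.903957], [-15.071060, -18.579873]].
Δ = (-0.0378, 0.7398), so (a, b)₂ = (-1.7419, -0.3657).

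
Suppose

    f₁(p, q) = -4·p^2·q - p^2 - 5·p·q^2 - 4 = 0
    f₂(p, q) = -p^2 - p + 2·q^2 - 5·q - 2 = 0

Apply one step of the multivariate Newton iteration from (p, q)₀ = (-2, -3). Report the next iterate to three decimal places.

At (-2, -3): F = (130.000, 29.000).
Jacobian J = [[-8·p·q - 2·p - 5·q^2, -4·p^2 - 10·p·q], [-2·p - 1, 4·q - 5]].
At the point, J = [[-89.000, -76.000], [3.000, -17.000]] (det J = 1741.000).
Solving J·Δ = −F gives Δ = (0.003, 1.706).
Then the next iterate is (p, q)₁ = (-1.997, -1.294).

(-1.997, -1.294)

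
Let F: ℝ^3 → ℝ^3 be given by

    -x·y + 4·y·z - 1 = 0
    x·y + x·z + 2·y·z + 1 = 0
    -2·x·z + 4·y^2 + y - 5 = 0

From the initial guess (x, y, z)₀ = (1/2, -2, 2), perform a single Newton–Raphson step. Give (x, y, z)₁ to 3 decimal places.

(1.074, -1.588, 0.529)

At (1/2, -2, 2): F = (-16.000, -7.000, 7.000).
Jacobian J = [[-y, -x + 4·z, 4·y], [y + z, x + 2·z, x + 2·y], [-2·z, 8·y + 1, -2·x]].
At the point, J = [[2.000, 7.500, -8.000], [0.000, 4.500, -3.500], [-4.000, -15.000, -1.000]] (det J = -153.000).
Solving J·Δ = −F gives Δ = (0.574, 0.412, -1.471).
Then the next iterate is (x, y, z)₁ = (1.074, -1.588, 0.529).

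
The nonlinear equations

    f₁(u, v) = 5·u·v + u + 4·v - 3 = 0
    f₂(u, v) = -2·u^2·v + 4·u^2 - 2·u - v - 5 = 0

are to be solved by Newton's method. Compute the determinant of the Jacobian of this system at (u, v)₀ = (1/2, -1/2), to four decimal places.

-17.2500

J = [[5·v + 1, 5·u + 4], [-4·u·v + 8·u - 2, -2·u^2 - 1]].
At the point, J = [[-1.5000, 6.5000], [3.0000, -1.5000]].
det J = -17.2500.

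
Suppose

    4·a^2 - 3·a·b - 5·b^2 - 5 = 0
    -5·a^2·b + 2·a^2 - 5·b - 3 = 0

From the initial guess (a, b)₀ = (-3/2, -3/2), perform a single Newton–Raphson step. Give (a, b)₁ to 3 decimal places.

At (-3/2, -3/2): F = (-14.000, 25.875).
Jacobian J = [[8·a - 3·b, -3·a - 10·b], [-10·a·b + 4·a, -5·a^2 - 5]].
At the point, J = [[-7.500, 19.500], [-28.500, -16.250]] (det J = 677.625).
Solving J·Δ = −F gives Δ = (0.409, 0.875).
Then the next iterate is (a, b)₁ = (-1.091, -0.625).

(-1.091, -0.625)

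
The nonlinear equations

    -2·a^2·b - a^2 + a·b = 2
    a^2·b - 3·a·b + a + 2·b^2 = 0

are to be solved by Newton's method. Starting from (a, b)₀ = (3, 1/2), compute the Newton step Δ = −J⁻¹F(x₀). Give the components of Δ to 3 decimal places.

(-1.069, -0.414)

At (3, 1/2): F = (-18.500, 3.500).
Jacobian J = [[-4·a·b - 2·a + b, -2·a^2 + a], [2·a·b - 3·b + 1, a^2 - 3·a + 4·b]].
At the point, J = [[-11.500, -15.000], [2.500, 2.000]] (det J = 14.500).
Solving J·Δ = −F gives Δ = (-1.069, -0.414).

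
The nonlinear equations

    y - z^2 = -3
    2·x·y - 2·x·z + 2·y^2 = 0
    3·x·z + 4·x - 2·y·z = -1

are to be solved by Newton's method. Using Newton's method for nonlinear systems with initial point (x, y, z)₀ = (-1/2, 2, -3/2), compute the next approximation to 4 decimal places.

(1.2388, -0.3632, -1.6289)

At (-1/2, 2, -3/2): F = (2.7500, 4.5000, 7.2500).
Jacobian J = [[0, 1, -2·z], [2·y - 2·z, 2·x + 4·y, -2·x], [3·z + 4, -2·z, 3·x - 2·y]].
At the point, J = [[0.0000, 1.0000, 3.0000], [7.0000, 7.0000, 1.0000], [-0.5000, 3.0000, -5.5000]] (det J = 111.5000).
Solving J·Δ = −F gives Δ = (1.7388, -2.3632, -0.1289).
Then the next iterate is (x, y, z)₁ = (1.2388, -0.3632, -1.6289).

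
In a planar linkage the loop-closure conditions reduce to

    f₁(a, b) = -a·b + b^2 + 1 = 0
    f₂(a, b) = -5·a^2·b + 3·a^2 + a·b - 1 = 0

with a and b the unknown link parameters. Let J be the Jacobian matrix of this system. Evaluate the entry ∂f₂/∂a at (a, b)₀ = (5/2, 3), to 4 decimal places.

∂f₂/∂a = -10·a·b + 6·a + b.
At (5/2, 3) this is -57.0000.

-57.0000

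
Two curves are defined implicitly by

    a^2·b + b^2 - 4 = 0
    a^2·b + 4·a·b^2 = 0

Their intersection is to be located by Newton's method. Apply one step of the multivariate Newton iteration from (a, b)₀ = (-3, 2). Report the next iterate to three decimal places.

At (-3, 2): F = (18.000, -30.000).
Jacobian J = [[2·a·b, a^2 + 2·b], [2·a·b + 4·b^2, a^2 + 8·a·b]].
At the point, J = [[-12.000, 13.000], [4.000, -39.000]] (det J = 416.000).
Solving J·Δ = −F gives Δ = (0.750, -0.692).
Then the next iterate is (a, b)₁ = (-2.250, 1.308).

(-2.250, 1.308)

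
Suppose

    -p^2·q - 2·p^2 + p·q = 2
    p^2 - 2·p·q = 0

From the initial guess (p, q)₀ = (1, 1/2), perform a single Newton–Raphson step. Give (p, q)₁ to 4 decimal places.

(0.1111, 0.0556)

At (1, 1/2): F = (-4.0000, 0.0000).
Jacobian J = [[-2·p·q - 4·p + q, -p^2 + p], [2·p - 2·q, -2·p]].
At the point, J = [[-4.5000, 0.0000], [1.0000, -2.0000]] (det J = 9.0000).
Solving J·Δ = −F gives Δ = (-0.8889, -0.4444).
Then the next iterate is (p, q)₁ = (0.1111, 0.0556).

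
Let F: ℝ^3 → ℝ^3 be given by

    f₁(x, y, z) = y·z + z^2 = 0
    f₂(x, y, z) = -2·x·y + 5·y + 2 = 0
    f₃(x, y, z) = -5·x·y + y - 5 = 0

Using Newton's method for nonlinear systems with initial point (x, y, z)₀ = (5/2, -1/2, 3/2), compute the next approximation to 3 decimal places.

(0.500, -0.870, 1.122)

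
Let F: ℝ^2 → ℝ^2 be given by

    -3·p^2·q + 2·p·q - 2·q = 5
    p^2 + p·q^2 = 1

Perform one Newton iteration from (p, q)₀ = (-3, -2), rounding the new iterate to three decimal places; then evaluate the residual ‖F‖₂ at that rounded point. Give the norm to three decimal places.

At (-3, -2): F = (65.000, -4.000).
Jacobian J = [[-6·p·q + 2·q, -3·p^2 + 2·p - 2], [2·p + q^2, 2·p·q]].
At the point, J = [[-40.000, -35.000], [-2.000, 12.000]] (det J = -550.000).
Solving J·Δ = −F gives Δ = (1.164, 0.527).
Then the next iterate is (p, q)₁ = (-1.836, -1.473).
Re-evaluating at (-1.836, -1.473): F = (18.25085, -1.61273), so ‖F‖₂ = 18.322.

18.322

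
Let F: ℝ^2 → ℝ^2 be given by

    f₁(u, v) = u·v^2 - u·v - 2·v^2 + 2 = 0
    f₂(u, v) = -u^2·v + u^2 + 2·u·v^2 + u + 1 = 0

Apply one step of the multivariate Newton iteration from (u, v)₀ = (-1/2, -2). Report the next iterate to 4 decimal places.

At (-1/2, -2): F = (-9.0000, -2.7500).
Jacobian J = [[v^2 - v, 2·u·v - u - 4·v], [-2·u·v + 2·u + 2·v^2 + 1, -u^2 + 4·u·v]].
At the point, J = [[6.0000, 10.5000], [6.0000, 3.7500]] (det J = -40.5000).
Solving J·Δ = −F gives Δ = (-0.1204, 0.9259).
Then the next iterate is (u, v)₁ = (-0.6204, -1.0741).

(-0.6204, -1.0741)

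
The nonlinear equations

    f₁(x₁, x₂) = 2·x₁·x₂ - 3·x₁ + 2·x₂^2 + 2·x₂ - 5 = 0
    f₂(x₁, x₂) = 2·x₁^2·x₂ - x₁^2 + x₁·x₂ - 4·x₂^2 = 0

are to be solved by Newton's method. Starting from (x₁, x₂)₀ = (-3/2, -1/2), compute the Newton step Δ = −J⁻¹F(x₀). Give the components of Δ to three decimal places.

At (-3/2, -1/2): F = (0.500, -4.750).
Jacobian J = [[2·x₂ - 3, 2·x₁ + 4·x₂ + 2], [4·x₁·x₂ - 2·x₁ + x₂, 2·x₁^2 + x₁ - 8·x₂]].
At the point, J = [[-4.000, -3.000], [5.500, 7.000]] (det J = -11.500).
Solving J·Δ = −F gives Δ = (-0.935, 1.413).

(-0.935, 1.413)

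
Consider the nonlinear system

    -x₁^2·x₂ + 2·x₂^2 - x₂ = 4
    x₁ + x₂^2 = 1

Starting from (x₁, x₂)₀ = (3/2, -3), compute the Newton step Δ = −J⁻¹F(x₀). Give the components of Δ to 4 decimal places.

At (3/2, -3): F = (23.7500, 9.5000).
Jacobian J = [[-2·x₁·x₂, -x₁^2 + 4·x₂ - 1], [1, 2·x₂]].
At the point, J = [[9.0000, -15.2500], [1.0000, -6.0000]] (det J = -38.7500).
Solving J·Δ = −F gives Δ = (0.0613, 1.5935).

(0.0613, 1.5935)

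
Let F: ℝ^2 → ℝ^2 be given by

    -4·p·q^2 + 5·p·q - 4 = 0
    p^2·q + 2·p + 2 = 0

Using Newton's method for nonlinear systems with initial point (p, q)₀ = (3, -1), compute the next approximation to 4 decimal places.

(6.2000, 0.5333)

At (3, -1): F = (-31.0000, -1.0000).
Jacobian J = [[-4·q^2 + 5·q, -8·p·q + 5·p], [2·p·q + 2, p^2]].
At the point, J = [[-9.0000, 39.0000], [-4.0000, 9.0000]] (det J = 75.0000).
Solving J·Δ = −F gives Δ = (3.2000, 1.5333).
Then the next iterate is (p, q)₁ = (6.2000, 0.5333).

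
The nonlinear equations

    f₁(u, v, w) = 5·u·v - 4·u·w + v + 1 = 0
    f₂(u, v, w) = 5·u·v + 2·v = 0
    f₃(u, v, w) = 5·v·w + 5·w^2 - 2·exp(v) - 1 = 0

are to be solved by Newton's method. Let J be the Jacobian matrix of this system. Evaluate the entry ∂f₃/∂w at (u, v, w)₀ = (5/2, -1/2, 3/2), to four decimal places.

∂f₃/∂w = 5·v + 10·w.
At (5/2, -1/2, 3/2) this is 12.5000.

12.5000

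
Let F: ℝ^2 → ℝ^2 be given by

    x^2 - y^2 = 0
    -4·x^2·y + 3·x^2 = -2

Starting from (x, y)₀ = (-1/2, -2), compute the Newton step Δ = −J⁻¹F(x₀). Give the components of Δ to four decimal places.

At (-1/2, -2): F = (-3.7500, 4.7500).
Jacobian J = [[2·x, -2·y], [-8·x·y + 6·x, -4·x^2]].
At the point, J = [[-1.0000, 4.0000], [-11.0000, -1.0000]] (det J = 45.0000).
Solving J·Δ = −F gives Δ = (0.3389, 1.0222).

(0.3389, 1.0222)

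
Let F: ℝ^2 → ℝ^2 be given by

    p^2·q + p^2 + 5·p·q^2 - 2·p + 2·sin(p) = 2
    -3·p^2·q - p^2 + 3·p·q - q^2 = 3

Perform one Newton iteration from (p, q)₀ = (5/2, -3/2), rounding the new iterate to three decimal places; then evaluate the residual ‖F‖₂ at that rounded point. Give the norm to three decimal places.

4.765

At (5/2, -3/2): F = (19.19694, 5.375).
Jacobian J = [[2·p·q + 2·p + 5·q^2 + 2·cos(p) - 2, p^2 + 10·p·q], [-6·p·q - 2·p + 3·q, -3·p^2 + 3·p - 2·q]].
At the point, J = [[5.14771, -31.250], [13.000, -8.250]] (det J = 363.78137).
Solving J·Δ = −F gives Δ = (-0.026, 0.610).
Then the next iterate is (p, q)₁ = (2.474, -0.890).
Re-evaluating at (2.474, -0.890): F = (4.76175, -0.17615), so ‖F‖₂ = 4.765.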